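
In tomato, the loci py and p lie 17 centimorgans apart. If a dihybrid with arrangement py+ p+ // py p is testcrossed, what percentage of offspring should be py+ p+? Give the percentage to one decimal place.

41.5%

A map distance of 17 centimorgans corresponds to a recombination frequency of 0.170.
The F1 is py+ p+ / py p, so py+ p+ is a parental gamete class with expected frequency (1 − r)/2 = 0.830/2 = 0.4150.
That is 0.4150 = 41.5% of the progeny.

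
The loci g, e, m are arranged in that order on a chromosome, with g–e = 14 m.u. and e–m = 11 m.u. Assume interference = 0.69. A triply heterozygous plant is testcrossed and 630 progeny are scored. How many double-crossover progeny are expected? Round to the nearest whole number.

Map distances give recombination frequencies of 0.140 and 0.110 for the two intervals.
With interference 0.69 (so coincidence = 0.31), expected double-crossover frequency = 0.140 × 0.110 × 0.31 = 0.00477.
Expected number = 0.00477 × 630 = 3.01 ≈ 3.

3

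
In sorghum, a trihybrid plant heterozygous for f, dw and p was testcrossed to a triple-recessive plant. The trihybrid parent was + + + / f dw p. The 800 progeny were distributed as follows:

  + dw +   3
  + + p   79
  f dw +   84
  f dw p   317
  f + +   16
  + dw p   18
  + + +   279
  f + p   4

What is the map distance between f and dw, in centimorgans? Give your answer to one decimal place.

5.1 centimorgans

The two rarest classes, + dw + and f + p, are the double crossovers. Comparing them with the parentals, only the dw allele has switched, so dw is the middle locus and the order is f – dw – p.
Crossovers in the f–dw interval produce the single-crossover classes f + + and + dw p (16 + 18 = 34) plus the double crossovers (7).
RF(f–dw) = (34 + 7) / 800 = 41/800 = 0.0512 → 5.1 centimorgans.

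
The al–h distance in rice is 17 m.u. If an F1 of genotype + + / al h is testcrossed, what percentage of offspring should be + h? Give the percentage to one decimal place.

8.5%

A map distance of 17 m.u. corresponds to a recombination frequency of 0.170.
The F1 is + + / al h, so + h is a recombinant gamete class with expected frequency r/2 = 0.170/2 = 0.0850.
That is 0.0850 = 8.5% of the progeny.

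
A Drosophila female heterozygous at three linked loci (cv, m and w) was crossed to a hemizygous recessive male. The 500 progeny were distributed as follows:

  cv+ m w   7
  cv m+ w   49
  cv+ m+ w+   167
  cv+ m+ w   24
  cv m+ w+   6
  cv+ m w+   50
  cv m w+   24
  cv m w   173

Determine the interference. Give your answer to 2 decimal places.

0.05

The two most frequent reciprocal classes, cv m w and cv+ m+ w+, are the parental types, so the F1 was cv m w / cv+ m+ w+.
The two rarest classes, cv+ m w and cv m+ w+, are the double crossovers. Comparing them with the parentals, only the cv allele has switched, so cv is the middle locus and the order is m – cv – w.
m–cv: (99 + 13)/500 = 0.2240; cv–w: (48 + 13)/500 = 0.1220.
Expected DCO frequency = 0.2240 × 0.1220 ≈ 0.02733; observed = 13/500 ≈ 0.02600.
Coefficient of coincidence = 0.02600/0.02733 ≈ 0.95; interference = 1 − 0.95 = 0.05.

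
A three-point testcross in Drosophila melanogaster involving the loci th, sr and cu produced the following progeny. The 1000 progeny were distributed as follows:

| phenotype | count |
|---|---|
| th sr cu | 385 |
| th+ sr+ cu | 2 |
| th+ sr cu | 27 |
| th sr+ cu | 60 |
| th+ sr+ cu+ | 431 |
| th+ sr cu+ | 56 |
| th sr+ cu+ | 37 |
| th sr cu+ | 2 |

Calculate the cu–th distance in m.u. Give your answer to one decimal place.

6.8 m.u.

The two most frequent reciprocal classes, th+ sr+ cu+ and th sr cu, are the parental types, so the F1 was th+ sr+ cu+ / th sr cu.
The two rarest classes, th+ sr+ cu and th sr cu+, are the double crossovers. Comparing them with the parentals, only the cu allele has switched, so cu is the middle locus and the order is th – cu – sr.
Crossovers in the th–cu interval produce the single-crossover classes th sr+ cu+ and th+ sr cu (37 + 27 = 64) plus the double crossovers (4).
RF(th–cu) = (64 + 4) / 1000 = 68/1000 = 0.0680 → 6.8 m.u.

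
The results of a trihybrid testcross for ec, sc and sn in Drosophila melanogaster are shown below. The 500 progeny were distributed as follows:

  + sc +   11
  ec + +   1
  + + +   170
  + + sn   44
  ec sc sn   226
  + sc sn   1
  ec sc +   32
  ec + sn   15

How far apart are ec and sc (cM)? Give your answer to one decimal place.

The two most frequent reciprocal classes, ec sc sn and + + +, are the parental types, so the F1 was ec sc sn / + + +.
The two rarest classes, + sc sn and ec + +, are the double crossovers. Comparing them with the parentals, only the ec allele has switched, so ec is the middle locus and the order is sc – ec – sn.
Crossovers in the sc–ec interval produce the single-crossover classes ec + sn and + sc + (15 + 11 = 26) plus the double crossovers (2).
RF(sc–ec) = (26 + 2) / 500 = 28/500 = 0.0560 → 5.6 cM.

5.6 cM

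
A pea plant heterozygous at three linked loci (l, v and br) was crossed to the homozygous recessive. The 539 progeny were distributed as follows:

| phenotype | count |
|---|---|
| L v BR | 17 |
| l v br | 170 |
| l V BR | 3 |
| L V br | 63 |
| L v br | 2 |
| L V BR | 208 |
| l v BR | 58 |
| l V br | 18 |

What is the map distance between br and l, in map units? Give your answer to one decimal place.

23.4 map units

The two most frequent reciprocal classes, L V BR and l v br, are the parental types, so the F1 was L V BR / l v br.
The two rarest classes, l V BR and L v br, are the double crossovers. Comparing them with the parentals, only the l allele has switched, so l is the middle locus and the order is br – l – v.
Crossovers in the br–l interval produce the single-crossover classes L V br and l v BR (63 + 58 = 121) plus the double crossovers (5).
RF(br–l) = (121 + 5) / 539 = 126/539 = 0.2338 → 23.4 map units.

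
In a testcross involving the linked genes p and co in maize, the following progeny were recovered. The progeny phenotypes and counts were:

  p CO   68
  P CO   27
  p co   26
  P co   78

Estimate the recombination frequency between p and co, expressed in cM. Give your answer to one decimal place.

The two most frequent classes, P co (78) and p CO (68), are the parental types, so the F1 was P co / p CO.
The recombinant classes are P CO and p co: 27 + 26 = 53.
Recombination frequency = 53/199 = 0.2663 ≈ 26.6%, i.e. 26.6 cM.

26.6 cM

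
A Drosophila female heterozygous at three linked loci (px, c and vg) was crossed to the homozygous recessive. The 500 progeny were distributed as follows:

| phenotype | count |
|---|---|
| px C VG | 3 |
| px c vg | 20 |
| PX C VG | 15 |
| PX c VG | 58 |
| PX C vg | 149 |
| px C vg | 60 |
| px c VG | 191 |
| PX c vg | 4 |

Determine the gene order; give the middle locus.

c

The two most frequent reciprocal classes, PX C vg and px c VG, are the parental types, so the F1 was PX C vg / px c VG.
The two rarest classes, PX c vg and px C VG, are the double crossovers. Comparing them with the parentals, only the c allele has switched, so c is the middle locus and the order is px – c – vg.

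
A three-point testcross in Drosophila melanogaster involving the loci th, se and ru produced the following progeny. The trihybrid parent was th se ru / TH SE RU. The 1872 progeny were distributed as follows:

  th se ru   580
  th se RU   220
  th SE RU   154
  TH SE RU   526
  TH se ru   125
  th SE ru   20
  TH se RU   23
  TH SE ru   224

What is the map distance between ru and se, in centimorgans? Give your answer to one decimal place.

26.0 centimorgans

The two rarest classes, th SE ru and TH se RU, are the double crossovers. Comparing them with the parentals, only the se allele has switched, so se is the middle locus and the order is ru – se – th.
Crossovers in the ru–se interval produce the single-crossover classes th se RU and TH SE ru (220 + 224 = 444) plus the double crossovers (43).
RF(ru–se) = (444 + 43) / 1872 = 487/1872 = 0.2601 → 26.0 centimorgans.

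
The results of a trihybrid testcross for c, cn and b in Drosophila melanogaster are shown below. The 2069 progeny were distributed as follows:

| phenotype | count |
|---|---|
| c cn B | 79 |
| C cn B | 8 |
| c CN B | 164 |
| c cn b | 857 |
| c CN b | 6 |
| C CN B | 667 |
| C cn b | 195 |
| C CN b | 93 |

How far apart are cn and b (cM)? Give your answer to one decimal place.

9.0 cM

The two most frequent reciprocal classes, c cn b and C CN B, are the parental types, so the F1 was c cn b / C CN B.
The two rarest classes, c CN b and C cn B, are the double crossovers. Comparing them with the parentals, only the cn allele has switched, so cn is the middle locus and the order is b – cn – c.
Crossovers in the b–cn interval produce the single-crossover classes c cn B and C CN b (79 + 93 = 172) plus the double crossovers (14).
RF(b–cn) = (172 + 14) / 2069 = 186/2069 = 0.0899 → 9.0 cM.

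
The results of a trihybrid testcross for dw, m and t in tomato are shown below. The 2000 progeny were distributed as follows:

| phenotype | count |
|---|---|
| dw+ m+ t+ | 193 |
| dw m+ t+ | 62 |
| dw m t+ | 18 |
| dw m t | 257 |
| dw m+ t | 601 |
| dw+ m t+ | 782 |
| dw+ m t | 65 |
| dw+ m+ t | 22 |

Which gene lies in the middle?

The two most frequent reciprocal classes, dw+ m t+ and dw m+ t, are the parental types, so the F1 was dw+ m t+ / dw m+ t.
The two rarest classes, dw m t+ and dw+ m+ t, are the double crossovers. Comparing them with the parentals, only the dw allele has switched, so dw is the middle locus and the order is t – dw – m.

dw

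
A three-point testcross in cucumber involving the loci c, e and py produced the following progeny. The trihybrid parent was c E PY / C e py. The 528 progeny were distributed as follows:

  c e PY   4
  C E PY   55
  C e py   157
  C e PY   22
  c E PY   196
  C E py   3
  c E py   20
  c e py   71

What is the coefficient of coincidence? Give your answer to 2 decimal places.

0.57

The two rarest classes, c e PY and C E py, are the double crossovers. Comparing them with the parentals, only the e allele has switched, so e is the middle locus and the order is c – e – py.
c–e: (126 + 7)/528 = 0.2519; e–py: (42 + 7)/528 = 0.0928.
Expected DCO frequency = 0.2519 × 0.0928 ≈ 0.02338; observed = 7/528 ≈ 0.01326.
Coefficient of coincidence = 0.01326/0.02338 ≈ 0.57.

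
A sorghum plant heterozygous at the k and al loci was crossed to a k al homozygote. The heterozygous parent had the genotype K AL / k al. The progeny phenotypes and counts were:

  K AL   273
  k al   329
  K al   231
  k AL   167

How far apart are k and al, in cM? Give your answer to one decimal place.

The recombinant classes are K al and k AL: 231 + 167 = 398.
Recombination frequency = 398/1000 = 0.3980 ≈ 39.8%, i.e. 39.8 cM.

39.8 cM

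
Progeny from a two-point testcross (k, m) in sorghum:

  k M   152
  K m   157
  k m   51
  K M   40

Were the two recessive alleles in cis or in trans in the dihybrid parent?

The two most frequent classes are K m (157) and k M (152); these are the parental (non-recombinant) types.
So the F1 carried K m on one chromosome and k M on the other — the recessive alleles are on opposite chromosomes (trans / repulsion).

trans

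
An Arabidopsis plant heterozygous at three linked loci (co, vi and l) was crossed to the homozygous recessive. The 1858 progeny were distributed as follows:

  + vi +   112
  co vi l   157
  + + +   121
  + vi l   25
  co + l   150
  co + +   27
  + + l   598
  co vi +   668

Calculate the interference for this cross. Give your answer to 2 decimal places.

The two most frequent reciprocal classes, co vi + and + + l, are the parental types, so the F1 was co vi + / + + l.
The two rarest classes, co + + and + vi l, are the double crossovers. Comparing them with the parentals, only the vi allele has switched, so vi is the middle locus and the order is l – vi – co.
l–vi: (278 + 52)/1858 = 0.1776; vi–co: (262 + 52)/1858 = 0.1690.
Expected DCO frequency = 0.1776 × 0.1690 ≈ 0.03001; observed = 52/1858 ≈ 0.02799.
Coefficient of coincidence = 0.02799/0.03001 ≈ 0.93; interference = 1 − 0.93 = 0.07.

0.07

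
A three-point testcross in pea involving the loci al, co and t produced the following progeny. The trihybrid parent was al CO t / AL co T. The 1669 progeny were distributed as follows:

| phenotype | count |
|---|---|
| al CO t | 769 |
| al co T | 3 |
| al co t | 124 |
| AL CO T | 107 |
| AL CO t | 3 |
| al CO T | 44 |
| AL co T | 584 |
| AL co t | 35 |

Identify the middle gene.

The two rarest classes, AL CO t and al co T, are the double crossovers. Comparing them with the parentals, only the al allele has switched, so al is the middle locus and the order is co – al – t.

al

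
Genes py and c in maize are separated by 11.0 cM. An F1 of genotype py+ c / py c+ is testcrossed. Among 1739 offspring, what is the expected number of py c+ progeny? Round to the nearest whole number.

774

A map distance of 11.0 cM corresponds to a recombination frequency of 0.110.
The F1 is py+ c / py c+, so py c+ is a parental gamete class with expected frequency (1 − r)/2 = 0.890/2 = 0.4450.
Expected number = 0.4450 × 1739 = 773.86 ≈ 774.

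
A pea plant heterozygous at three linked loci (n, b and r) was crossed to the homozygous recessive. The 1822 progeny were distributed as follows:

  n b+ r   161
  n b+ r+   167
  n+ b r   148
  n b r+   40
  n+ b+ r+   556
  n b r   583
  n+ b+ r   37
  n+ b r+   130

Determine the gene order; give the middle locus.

The two most frequent reciprocal classes, n+ b+ r+ and n b r, are the parental types, so the F1 was n+ b+ r+ / n b r.
The two rarest classes, n+ b+ r and n b r+, are the double crossovers. Comparing them with the parentals, only the r allele has switched, so r is the middle locus and the order is n – r – b.

r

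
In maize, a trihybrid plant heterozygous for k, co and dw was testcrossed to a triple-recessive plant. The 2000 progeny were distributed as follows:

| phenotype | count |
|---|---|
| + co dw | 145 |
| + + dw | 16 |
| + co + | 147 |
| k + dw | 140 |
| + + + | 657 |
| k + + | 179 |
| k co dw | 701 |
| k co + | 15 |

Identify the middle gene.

dw

The two most frequent reciprocal classes, + + + and k co dw, are the parental types, so the F1 was + + + / k co dw.
The two rarest classes, + + dw and k co +, are the double crossovers. Comparing them with the parentals, only the dw allele has switched, so dw is the middle locus and the order is k – dw – co.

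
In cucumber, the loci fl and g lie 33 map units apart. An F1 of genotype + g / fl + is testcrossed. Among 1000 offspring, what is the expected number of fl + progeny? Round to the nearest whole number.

335

A map distance of 33 map units corresponds to a recombination frequency of 0.330.
The F1 is + g / fl +, so fl + is a parental gamete class with expected frequency (1 − r)/2 = 0.670/2 = 0.3350.
Expected number = 0.3350 × 1000 = 335.00 ≈ 335.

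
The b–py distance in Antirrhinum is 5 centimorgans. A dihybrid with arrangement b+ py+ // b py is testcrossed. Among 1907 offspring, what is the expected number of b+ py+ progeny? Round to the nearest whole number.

A map distance of 5 centimorgans corresponds to a recombination frequency of 0.050.
The F1 is b+ py+ / b py, so b+ py+ is a parental gamete class with expected frequency (1 − r)/2 = 0.950/2 = 0.4750.
Expected number = 0.4750 × 1907 = 905.82 ≈ 906.

906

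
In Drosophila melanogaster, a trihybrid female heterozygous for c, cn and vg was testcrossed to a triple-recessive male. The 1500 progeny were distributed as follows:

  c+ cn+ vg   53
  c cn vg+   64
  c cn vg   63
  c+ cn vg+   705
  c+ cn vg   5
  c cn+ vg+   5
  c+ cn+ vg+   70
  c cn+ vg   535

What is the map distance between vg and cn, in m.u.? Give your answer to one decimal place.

The two most frequent reciprocal classes, c+ cn vg+ and c cn+ vg, are the parental types, so the F1 was c+ cn vg+ / c cn+ vg.
The two rarest classes, c+ cn vg and c cn+ vg+, are the double crossovers. Comparing them with the parentals, only the vg allele has switched, so vg is the middle locus and the order is c – vg – cn.
Crossovers in the vg–cn interval produce the single-crossover classes c+ cn+ vg+ and c cn vg (70 + 63 = 133) plus the double crossovers (10).
RF(vg–cn) = (133 + 10) / 1500 = 143/1500 = 0.0953 → 9.5 m.u.

9.5 m.u.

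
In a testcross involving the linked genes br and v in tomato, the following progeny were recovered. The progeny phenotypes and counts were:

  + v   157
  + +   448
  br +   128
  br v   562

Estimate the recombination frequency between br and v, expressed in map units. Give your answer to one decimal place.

The two most frequent classes, + + (448) and br v (562), are the parental types, so the F1 was + + / br v.
The recombinant classes are + v and br +: 157 + 128 = 285.
Recombination frequency = 285/1295 = 0.2201 ≈ 22.0%, i.e. 22.0 map units.

22.0 map units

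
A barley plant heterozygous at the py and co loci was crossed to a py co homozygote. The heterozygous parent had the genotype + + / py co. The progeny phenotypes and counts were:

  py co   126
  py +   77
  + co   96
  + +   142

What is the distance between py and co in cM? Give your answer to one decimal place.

39.2 cM

The recombinant classes are + co and py +: 96 + 77 = 173.
Recombination frequency = 173/441 = 0.3923 ≈ 39.2%, i.e. 39.2 cM.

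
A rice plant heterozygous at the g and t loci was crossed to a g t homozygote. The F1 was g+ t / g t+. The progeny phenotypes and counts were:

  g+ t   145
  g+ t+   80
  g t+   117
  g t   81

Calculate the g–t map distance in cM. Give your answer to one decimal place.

38.1 cM

The recombinant classes are g+ t+ and g t: 80 + 81 = 161.
Recombination frequency = 161/423 = 0.3806 ≈ 38.1%, i.e. 38.1 cM.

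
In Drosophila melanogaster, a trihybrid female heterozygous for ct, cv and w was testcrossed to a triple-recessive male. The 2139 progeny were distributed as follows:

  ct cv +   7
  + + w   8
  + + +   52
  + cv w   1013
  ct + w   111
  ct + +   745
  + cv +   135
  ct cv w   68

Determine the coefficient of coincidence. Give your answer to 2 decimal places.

0.91

The two most frequent reciprocal classes, + cv w and ct + +, are the parental types, so the F1 was + cv w / ct + +.
The two rarest classes, + + w and ct cv +, are the double crossovers. Comparing them with the parentals, only the cv allele has switched, so cv is the middle locus and the order is w – cv – ct.
w–cv: (246 + 15)/2139 = 0.1220; cv–ct: (120 + 15)/2139 = 0.0631.
Expected DCO frequency = 0.1220 × 0.0631 ≈ 0.00770; observed = 15/2139 ≈ 0.00701.
Coefficient of coincidence = 0.00701/0.00770 ≈ 0.91.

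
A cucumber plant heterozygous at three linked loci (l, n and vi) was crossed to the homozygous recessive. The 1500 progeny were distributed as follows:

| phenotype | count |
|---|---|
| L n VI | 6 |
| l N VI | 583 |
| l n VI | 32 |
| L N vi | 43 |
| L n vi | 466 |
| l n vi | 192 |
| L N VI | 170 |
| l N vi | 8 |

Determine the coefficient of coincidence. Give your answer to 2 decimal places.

The two most frequent reciprocal classes, L n vi and l N VI, are the parental types, so the F1 was L n vi / l N VI.
The two rarest classes, L n VI and l N vi, are the double crossovers. Comparing them with the parentals, only the vi allele has switched, so vi is the middle locus and the order is n – vi – l.
n–vi: (75 + 14)/1500 = 0.0593; vi–l: (362 + 14)/1500 = 0.2507.
Expected DCO frequency = 0.0593 × 0.2507 ≈ 0.01487; observed = 14/1500 ≈ 0.00933.
Coefficient of coincidence = 0.00933/0.01487 ≈ 0.63.

0.63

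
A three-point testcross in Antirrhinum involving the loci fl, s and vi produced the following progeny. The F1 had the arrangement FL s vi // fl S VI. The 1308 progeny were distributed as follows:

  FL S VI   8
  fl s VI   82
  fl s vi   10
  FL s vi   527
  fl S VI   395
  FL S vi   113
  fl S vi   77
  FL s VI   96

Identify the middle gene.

fl

The two rarest classes, fl s vi and FL S VI, are the double crossovers. Comparing them with the parentals, only the fl allele has switched, so fl is the middle locus and the order is s – fl – vi.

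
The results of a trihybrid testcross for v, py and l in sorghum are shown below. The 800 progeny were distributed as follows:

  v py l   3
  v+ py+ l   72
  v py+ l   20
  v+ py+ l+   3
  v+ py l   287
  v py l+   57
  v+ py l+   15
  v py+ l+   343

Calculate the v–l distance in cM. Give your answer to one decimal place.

The two most frequent reciprocal classes, v+ py l and v py+ l+, are the parental types, so the F1 was v+ py l / v py+ l+.
The two rarest classes, v py l and v+ py+ l+, are the double crossovers. Comparing them with the parentals, only the v allele has switched, so v is the middle locus and the order is l – v – py.
Crossovers in the l–v interval produce the single-crossover classes v+ py l+ and v py+ l (15 + 20 = 35) plus the double crossovers (6).
RF(l–v) = (35 + 6) / 800 = 41/800 = 0.0512 → 5.1 cM.

5.1 cM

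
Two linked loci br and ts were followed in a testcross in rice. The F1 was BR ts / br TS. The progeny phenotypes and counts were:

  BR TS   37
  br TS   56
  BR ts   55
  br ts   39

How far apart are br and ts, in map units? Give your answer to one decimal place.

40.6 map units

The recombinant classes are BR TS and br ts: 37 + 39 = 76.
Recombination frequency = 76/187 = 0.4064 ≈ 40.6%, i.e. 40.6 map units.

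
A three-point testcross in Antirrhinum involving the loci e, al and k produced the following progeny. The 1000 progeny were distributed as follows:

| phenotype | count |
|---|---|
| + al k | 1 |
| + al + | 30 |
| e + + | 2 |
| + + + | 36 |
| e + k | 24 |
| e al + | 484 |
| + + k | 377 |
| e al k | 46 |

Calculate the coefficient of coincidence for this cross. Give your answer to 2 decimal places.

The two most frequent reciprocal classes, + + k and e al +, are the parental types, so the F1 was + + k / e al +.
The two rarest classes, + al k and e + +, are the double crossovers. Comparing them with the parentals, only the al allele has switched, so al is the middle locus and the order is e – al – k.
e–al: (54 + 3)/1000 = 0.0570; al–k: (82 + 3)/1000 = 0.0850.
Expected DCO frequency = 0.0570 × 0.0850 ≈ 0.00485; observed = 3/1000 ≈ 0.00300.
Coefficient of coincidence = 0.00300/0.00485 ≈ 0.62.

0.62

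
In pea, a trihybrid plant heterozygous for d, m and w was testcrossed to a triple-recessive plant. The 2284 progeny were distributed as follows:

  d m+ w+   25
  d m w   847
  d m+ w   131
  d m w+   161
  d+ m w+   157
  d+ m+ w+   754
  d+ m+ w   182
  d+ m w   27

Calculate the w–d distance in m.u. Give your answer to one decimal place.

The two most frequent reciprocal classes, d m w and d+ m+ w+, are the parental types, so the F1 was d m w / d+ m+ w+.
The two rarest classes, d+ m w and d m+ w+, are the double crossovers. Comparing them with the parentals, only the d allele has switched, so d is the middle locus and the order is m – d – w.
Crossovers in the d–w interval produce the single-crossover classes d m w+ and d+ m+ w (161 + 182 = 343) plus the double crossovers (52).
RF(d–w) = (343 + 52) / 2284 = 395/2284 = 0.1729 → 17.3 m.u.

17.3 m.u.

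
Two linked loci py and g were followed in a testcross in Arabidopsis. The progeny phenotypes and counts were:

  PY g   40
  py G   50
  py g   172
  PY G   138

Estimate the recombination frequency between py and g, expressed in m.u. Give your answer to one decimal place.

22.5 m.u.

The two most frequent classes, PY G (138) and py g (172), are the parental types, so the F1 was PY G / py g.
The recombinant classes are PY g and py G: 40 + 50 = 90.
Recombination frequency = 90/400 = 0.2250 ≈ 22.5%, i.e. 22.5 m.u.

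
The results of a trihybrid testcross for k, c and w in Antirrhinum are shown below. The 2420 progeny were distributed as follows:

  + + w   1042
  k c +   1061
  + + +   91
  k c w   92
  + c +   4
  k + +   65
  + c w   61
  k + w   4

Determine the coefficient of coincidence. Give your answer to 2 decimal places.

The two most frequent reciprocal classes, + + w and k c +, are the parental types, so the F1 was + + w / k c +.
The two rarest classes, k + w and + c +, are the double crossovers. Comparing them with the parentals, only the k allele has switched, so k is the middle locus and the order is c – k – w.
c–k: (126 + 8)/2420 = 0.0554; k–w: (183 + 8)/2420 = 0.0789.
Expected DCO frequency = 0.0554 × 0.0789 ≈ 0.00437; observed = 8/2420 ≈ 0.00331.
Coefficient of coincidence = 0.00331/0.00437 ≈ 0.76.

0.76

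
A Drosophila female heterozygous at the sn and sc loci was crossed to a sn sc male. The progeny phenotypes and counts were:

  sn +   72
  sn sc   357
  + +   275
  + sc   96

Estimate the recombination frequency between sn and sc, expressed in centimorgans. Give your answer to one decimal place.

The two most frequent classes, + + (275) and sn sc (357), are the parental types, so the F1 was + + / sn sc.
The recombinant classes are + sc and sn +: 96 + 72 = 168.
Recombination frequency = 168/800 = 0.2100 ≈ 21.0%, i.e. 21.0 centimorgans.

21.0 centimorgans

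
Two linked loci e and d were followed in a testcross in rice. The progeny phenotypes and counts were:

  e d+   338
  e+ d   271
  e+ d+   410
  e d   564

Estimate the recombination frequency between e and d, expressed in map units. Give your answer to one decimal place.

38.5 map units

The two most frequent classes, e+ d+ (410) and e d (564), are the parental types, so the F1 was e+ d+ / e d.
The recombinant classes are e+ d and e d+: 271 + 338 = 609.
Recombination frequency = 609/1583 = 0.3847 ≈ 38.5%, i.e. 38.5 map units.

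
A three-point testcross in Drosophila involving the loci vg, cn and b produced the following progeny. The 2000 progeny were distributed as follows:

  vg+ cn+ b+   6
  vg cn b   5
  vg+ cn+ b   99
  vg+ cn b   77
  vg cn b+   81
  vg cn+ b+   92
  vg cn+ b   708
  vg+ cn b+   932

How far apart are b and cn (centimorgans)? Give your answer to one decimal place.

9.0 centimorgans

The two most frequent reciprocal classes, vg cn+ b and vg+ cn b+, are the parental types, so the F1 was vg cn+ b / vg+ cn b+.
The two rarest classes, vg cn b and vg+ cn+ b+, are the double crossovers. Comparing them with the parentals, only the cn allele has switched, so cn is the middle locus and the order is vg – cn – b.
Crossovers in the cn–b interval produce the single-crossover classes vg cn+ b+ and vg+ cn b (92 + 77 = 169) plus the double crossovers (11).
RF(cn–b) = (169 + 11) / 2000 = 180/2000 = 0.0900 → 9.0 centimorgans.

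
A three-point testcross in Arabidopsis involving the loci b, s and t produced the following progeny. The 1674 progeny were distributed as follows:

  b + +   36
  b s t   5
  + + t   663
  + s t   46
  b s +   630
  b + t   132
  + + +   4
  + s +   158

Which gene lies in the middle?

t

The two most frequent reciprocal classes, + + t and b s +, are the parental types, so the F1 was + + t / b s +.
The two rarest classes, + + + and b s t, are the double crossovers. Comparing them with the parentals, only the t allele has switched, so t is the middle locus and the order is b – t – s.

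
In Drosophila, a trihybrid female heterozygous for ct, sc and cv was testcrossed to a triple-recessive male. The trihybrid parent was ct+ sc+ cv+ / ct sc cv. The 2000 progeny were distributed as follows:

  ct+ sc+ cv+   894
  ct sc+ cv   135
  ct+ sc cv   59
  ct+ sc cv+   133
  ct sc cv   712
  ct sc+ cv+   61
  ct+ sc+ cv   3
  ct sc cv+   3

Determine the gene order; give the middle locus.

cv

The two rarest classes, ct+ sc+ cv and ct sc cv+, are the double crossovers. Comparing them with the parentals, only the cv allele has switched, so cv is the middle locus and the order is ct – cv – sc.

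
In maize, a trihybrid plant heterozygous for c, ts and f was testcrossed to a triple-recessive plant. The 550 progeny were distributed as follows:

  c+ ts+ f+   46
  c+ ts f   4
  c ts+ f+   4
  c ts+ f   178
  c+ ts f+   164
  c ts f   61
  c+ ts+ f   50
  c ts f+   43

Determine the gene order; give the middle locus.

f

The two most frequent reciprocal classes, c ts+ f and c+ ts f+, are the parental types, so the F1 was c ts+ f / c+ ts f+.
The two rarest classes, c ts+ f+ and c+ ts f, are the double crossovers. Comparing them with the parentals, only the f allele has switched, so f is the middle locus and the order is c – f – ts.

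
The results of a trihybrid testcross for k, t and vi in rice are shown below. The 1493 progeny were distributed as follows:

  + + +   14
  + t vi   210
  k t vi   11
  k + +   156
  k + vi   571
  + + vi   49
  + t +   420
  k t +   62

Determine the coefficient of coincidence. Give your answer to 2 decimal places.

The two most frequent reciprocal classes, + t + and k + vi, are the parental types, so the F1 was + t + / k + vi.
The two rarest classes, + + + and k t vi, are the double crossovers. Comparing them with the parentals, only the t allele has switched, so t is the middle locus and the order is vi – t – k.
vi–t: (366 + 25)/1493 = 0.2619; t–k: (111 + 25)/1493 = 0.0911.
Expected DCO frequency = 0.2619 × 0.0911 ≈ 0.02386; observed = 25/1493 ≈ 0.01674.
Coefficient of coincidence = 0.01674/0.02386 ≈ 0.70.

0.70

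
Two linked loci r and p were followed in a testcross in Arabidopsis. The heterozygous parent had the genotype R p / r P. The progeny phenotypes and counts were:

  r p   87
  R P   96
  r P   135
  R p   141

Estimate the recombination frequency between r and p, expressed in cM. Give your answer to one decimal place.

39.9 cM

The recombinant classes are R P and r p: 96 + 87 = 183.
Recombination frequency = 183/459 = 0.3987 ≈ 39.9%, i.e. 39.9 cM.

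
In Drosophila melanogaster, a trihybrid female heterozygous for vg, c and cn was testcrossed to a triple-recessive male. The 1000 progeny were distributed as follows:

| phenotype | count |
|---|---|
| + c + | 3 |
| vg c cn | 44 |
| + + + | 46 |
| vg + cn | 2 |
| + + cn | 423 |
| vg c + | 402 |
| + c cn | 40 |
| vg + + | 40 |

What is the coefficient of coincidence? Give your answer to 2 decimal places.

The two most frequent reciprocal classes, + + cn and vg c +, are the parental types, so the F1 was + + cn / vg c +.
The two rarest classes, vg + cn and + c +, are the double crossovers. Comparing them with the parentals, only the vg allele has switched, so vg is the middle locus and the order is cn – vg – c.
cn–vg: (90 + 5)/1000 = 0.0950; vg–c: (80 + 5)/1000 = 0.0850.
Expected DCO frequency = 0.0950 × 0.0850 ≈ 0.00808; observed = 5/1000 ≈ 0.00500.
Coefficient of coincidence = 0.00500/0.00808 ≈ 0.62.

0.62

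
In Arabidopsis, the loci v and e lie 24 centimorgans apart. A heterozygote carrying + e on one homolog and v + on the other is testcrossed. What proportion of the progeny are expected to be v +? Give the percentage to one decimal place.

38.0%

A map distance of 24 centimorgans corresponds to a recombination frequency of 0.240.
The F1 is + e / v +, so v + is a parental gamete class with expected frequency (1 − r)/2 = 0.760/2 = 0.3800.
That is 0.3800 = 38.0% of the progeny.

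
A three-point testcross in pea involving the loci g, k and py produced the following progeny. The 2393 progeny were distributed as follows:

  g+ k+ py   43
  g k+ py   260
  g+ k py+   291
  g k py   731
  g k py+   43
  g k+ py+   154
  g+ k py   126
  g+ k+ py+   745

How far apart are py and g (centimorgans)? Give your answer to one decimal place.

The two most frequent reciprocal classes, g+ k+ py+ and g k py, are the parental types, so the F1 was g+ k+ py+ / g k py.
The two rarest classes, g+ k+ py and g k py+, are the double crossovers. Comparing them with the parentals, only the py allele has switched, so py is the middle locus and the order is g – py – k.
Crossovers in the g–py interval produce the single-crossover classes g k+ py+ and g+ k py (154 + 126 = 280) plus the double crossovers (86).
RF(g–py) = (280 + 86) / 2393 = 366/2393 = 0.1529 → 15.3 centimorgans.

15.3 centimorgans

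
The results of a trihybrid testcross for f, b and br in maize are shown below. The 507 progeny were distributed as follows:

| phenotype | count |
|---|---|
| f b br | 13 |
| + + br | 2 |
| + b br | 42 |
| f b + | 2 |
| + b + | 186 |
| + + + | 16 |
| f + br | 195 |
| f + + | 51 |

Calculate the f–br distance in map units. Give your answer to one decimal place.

The two most frequent reciprocal classes, f + br and + b +, are the parental types, so the F1 was f + br / + b +.
The two rarest classes, + + br and f b +, are the double crossovers. Comparing them with the parentals, only the f allele has switched, so f is the middle locus and the order is br – f – b.
Crossovers in the br–f interval produce the single-crossover classes f + + and + b br (51 + 42 = 93) plus the double crossovers (4).
RF(br–f) = (93 + 4) / 507 = 97/507 = 0.1913 → 19.1 map units.

19.1 map units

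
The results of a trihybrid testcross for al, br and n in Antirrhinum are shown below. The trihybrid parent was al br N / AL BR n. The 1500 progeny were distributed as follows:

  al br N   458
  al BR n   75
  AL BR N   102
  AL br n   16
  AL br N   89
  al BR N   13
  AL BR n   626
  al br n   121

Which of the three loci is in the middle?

br

The two rarest classes, al BR N and AL br n, are the double crossovers. Comparing them with the parentals, only the br allele has switched, so br is the middle locus and the order is n – br – al.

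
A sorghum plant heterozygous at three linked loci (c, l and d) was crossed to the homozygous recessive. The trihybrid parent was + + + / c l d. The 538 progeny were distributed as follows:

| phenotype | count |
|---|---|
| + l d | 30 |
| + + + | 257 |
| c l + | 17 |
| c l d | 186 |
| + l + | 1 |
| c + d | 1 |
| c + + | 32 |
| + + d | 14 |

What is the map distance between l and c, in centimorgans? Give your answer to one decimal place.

The two rarest classes, + l + and c + d, are the double crossovers. Comparing them with the parentals, only the l allele has switched, so l is the middle locus and the order is c – l – d.
Crossovers in the c–l interval produce the single-crossover classes c + + and + l d (32 + 30 = 62) plus the double crossovers (2).
RF(c–l) = (62 + 2) / 538 = 64/538 = 0.1190 → 11.9 centimorgans.

11.9 centimorgans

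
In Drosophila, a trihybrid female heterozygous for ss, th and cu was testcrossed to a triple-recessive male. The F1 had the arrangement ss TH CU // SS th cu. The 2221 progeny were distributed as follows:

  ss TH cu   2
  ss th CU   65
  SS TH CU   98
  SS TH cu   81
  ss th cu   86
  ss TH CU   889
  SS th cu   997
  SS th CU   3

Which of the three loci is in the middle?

The two rarest classes, ss TH cu and SS th CU, are the double crossovers. Comparing them with the parentals, only the cu allele has switched, so cu is the middle locus and the order is ss – cu – th.

cu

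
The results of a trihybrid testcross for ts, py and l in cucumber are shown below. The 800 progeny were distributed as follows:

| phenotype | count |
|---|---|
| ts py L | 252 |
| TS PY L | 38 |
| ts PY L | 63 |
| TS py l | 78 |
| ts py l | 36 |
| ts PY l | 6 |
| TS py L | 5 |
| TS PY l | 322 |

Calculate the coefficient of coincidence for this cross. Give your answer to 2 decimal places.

The two most frequent reciprocal classes, ts py L and TS PY l, are the parental types, so the F1 was ts py L / TS PY l.
The two rarest classes, TS py L and ts PY l, are the double crossovers. Comparing them with the parentals, only the ts allele has switched, so ts is the middle locus and the order is py – ts – l.
py–ts: (141 + 11)/800 = 0.1900; ts–l: (74 + 11)/800 = 0.1062.
Expected DCO frequency = 0.1900 × 0.1062 ≈ 0.02018; observed = 11/800 ≈ 0.01375.
Coefficient of coincidence = 0.01375/0.02018 ≈ 0.68.

0.68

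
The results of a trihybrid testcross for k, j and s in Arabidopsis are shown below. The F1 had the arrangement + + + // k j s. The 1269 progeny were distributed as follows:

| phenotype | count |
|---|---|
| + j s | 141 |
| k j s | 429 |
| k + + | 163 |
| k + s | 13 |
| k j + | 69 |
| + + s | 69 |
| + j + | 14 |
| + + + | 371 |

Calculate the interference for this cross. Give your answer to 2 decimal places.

The two rarest classes, + j + and k + s, are the double crossovers. Comparing them with the parentals, only the j allele has switched, so j is the middle locus and the order is k – j – s.
k–j: (304 + 27)/1269 = 0.2608; j–s: (138 + 27)/1269 = 0.1300.
Expected DCO frequency = 0.2608 × 0.1300 ≈ 0.03390; observed = 27/1269 ≈ 0.02128.
Coefficient of coincidence = 0.02128/0.03390 ≈ 0.63; interference = 1 − 0.63 = 0.37.

0.37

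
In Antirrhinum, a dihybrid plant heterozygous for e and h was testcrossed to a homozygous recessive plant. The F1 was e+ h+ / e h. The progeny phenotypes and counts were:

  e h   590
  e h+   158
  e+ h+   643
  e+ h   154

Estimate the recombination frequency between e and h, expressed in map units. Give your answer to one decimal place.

The recombinant classes are e+ h and e h+: 154 + 158 = 312.
Recombination frequency = 312/1545 = 0.2019 ≈ 20.2%, i.e. 20.2 map units.

20.2 map units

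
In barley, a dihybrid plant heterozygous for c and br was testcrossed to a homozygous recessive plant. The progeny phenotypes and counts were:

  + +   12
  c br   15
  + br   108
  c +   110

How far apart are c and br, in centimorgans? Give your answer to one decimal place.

11.0 centimorgans

The two most frequent classes, + br (108) and c + (110), are the parental types, so the F1 was + br / c +.
The recombinant classes are + + and c br: 12 + 15 = 27.
Recombination frequency = 27/245 = 0.1102 ≈ 11.0%, i.e. 11.0 centimorgans.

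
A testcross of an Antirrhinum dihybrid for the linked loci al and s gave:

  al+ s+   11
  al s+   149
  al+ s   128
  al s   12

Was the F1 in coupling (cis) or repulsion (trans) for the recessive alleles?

The two most frequent classes are al+ s (128) and al s+ (149); these are the parental (non-recombinant) types.
So the F1 carried al+ s on one chromosome and al s+ on the other — the recessive alleles are on opposite chromosomes (trans / repulsion).

trans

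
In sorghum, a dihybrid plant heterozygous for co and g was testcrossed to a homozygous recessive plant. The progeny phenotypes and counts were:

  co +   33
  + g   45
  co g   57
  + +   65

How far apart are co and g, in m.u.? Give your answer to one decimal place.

39.0 m.u.

The two most frequent classes, + + (65) and co g (57), are the parental types, so the F1 was + + / co g.
The recombinant classes are + g and co +: 45 + 33 = 78.
Recombination frequency = 78/200 = 0.3900 ≈ 39.0%, i.e. 39.0 m.u.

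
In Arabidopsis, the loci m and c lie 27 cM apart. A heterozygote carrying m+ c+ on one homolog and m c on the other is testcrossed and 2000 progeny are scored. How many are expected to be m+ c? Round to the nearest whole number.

A map distance of 27 cM corresponds to a recombination frequency of 0.270.
The F1 is m+ c+ / m c, so m+ c is a recombinant gamete class with expected frequency r/2 = 0.270/2 = 0.1350.
Expected number = 0.1350 × 2000 = 270.00 ≈ 270.

270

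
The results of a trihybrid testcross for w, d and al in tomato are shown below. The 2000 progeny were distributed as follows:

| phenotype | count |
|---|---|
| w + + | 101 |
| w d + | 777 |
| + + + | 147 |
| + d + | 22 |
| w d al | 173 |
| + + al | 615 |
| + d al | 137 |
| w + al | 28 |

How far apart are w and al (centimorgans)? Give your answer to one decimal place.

The two most frequent reciprocal classes, + + al and w d +, are the parental types, so the F1 was + + al / w d +.
The two rarest classes, w + al and + d +, are the double crossovers. Comparing them with the parentals, only the w allele has switched, so w is the middle locus and the order is d – w – al.
Crossovers in the w–al interval produce the single-crossover classes + + + and w d al (147 + 173 = 320) plus the double crossovers (50).
RF(w–al) = (320 + 50) / 2000 = 370/2000 = 0.1850 → 18.5 centimorgans.

18.5 centimorgans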